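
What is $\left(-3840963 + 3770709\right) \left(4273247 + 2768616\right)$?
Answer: $-494719043202$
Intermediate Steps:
$\left(-3840963 + 3770709\right) \left(4273247 + 2768616\right) = \left(-70254\right) 7041863 = -494719043202$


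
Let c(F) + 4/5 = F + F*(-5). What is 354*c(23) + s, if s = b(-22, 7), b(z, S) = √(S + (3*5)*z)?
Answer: -164256/5 + I*√323 ≈ -32851.0 + 17.972*I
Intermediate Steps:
c(F) = -⅘ - 4*F (c(F) = -⅘ + (F + F*(-5)) = -⅘ + (F - 5*F) = -⅘ - 4*F)
b(z, S) = √(S + 15*z)
s = I*√323 (s = √(7 + 15*(-22)) = √(7 - 330) = √(-323) = I*√323 ≈ 17.972*I)
354*c(23) + s = 354*(-⅘ - 4*23) + I*√323 = 354*(-⅘ - 92) + I*√323 = 354*(-464/5) + I*√323 = -164256/5 + I*√323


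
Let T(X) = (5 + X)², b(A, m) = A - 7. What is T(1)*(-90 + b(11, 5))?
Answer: -3096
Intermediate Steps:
b(A, m) = -7 + A
T(1)*(-90 + b(11, 5)) = (5 + 1)²*(-90 + (-7 + 11)) = 6²*(-90 + 4) = 36*(-86) = -3096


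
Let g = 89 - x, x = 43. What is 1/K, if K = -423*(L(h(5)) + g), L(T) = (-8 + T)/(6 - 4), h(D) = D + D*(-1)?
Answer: -1/17766 ≈ -5.6287e-5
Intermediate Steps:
h(D) = 0 (h(D) = D - D = 0)
g = 46 (g = 89 - 1*43 = 89 - 43 = 46)
L(T) = -4 + T/2 (L(T) = (-8 + T)/2 = (-8 + T)*(½) = -4 + T/2)
K = -17766 (K = -423*((-4 + (½)*0) + 46) = -423*((-4 + 0) + 46) = -423*(-4 + 46) = -423*42 = -17766)
1/K = 1/(-17766) = -1/17766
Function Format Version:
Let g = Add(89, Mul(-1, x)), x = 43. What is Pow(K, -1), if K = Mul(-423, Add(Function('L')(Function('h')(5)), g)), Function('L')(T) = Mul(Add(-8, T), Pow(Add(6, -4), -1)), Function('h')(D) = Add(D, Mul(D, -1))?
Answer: Rational(-1, 17766) ≈ -5.6287e-5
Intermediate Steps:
Function('h')(D) = 0 (Function('h')(D) = Add(D, Mul(-1, D)) = 0)
g = 46 (g = Add(89, Mul(-1, 43)) = Add(89, -43) = 46)
Function('L')(T) = Add(-4, Mul(Rational(1, 2), T)) (Function('L')(T) = Mul(Add(-8, T), Pow(2, -1)) = Mul(Add(-8, T), Rational(1, 2)) = Add(-4, Mul(Rational(1, 2), T)))
K = -17766 (K = Mul(-423, Add(Add(-4, Mul(Rational(1, 2), 0)), 46)) = Mul(-423, Add(Add(-4, 0), 46)) = Mul(-423, Add(-4, 46)) = Mul(-423, 42) = -17766)
Pow(K, -1) = Pow(-17766, -1) = Rational(-1, 17766)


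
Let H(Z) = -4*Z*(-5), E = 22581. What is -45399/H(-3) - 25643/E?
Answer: 341205413/451620 ≈ 755.51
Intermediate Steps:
H(Z) = 20*Z
-45399/H(-3) - 25643/E = -45399/(20*(-3)) - 25643/22581 = -45399/(-60) - 25643*1/22581 = -45399*(-1/60) - 25643/22581 = 15133/20 - 25643/22581 = 341205413/451620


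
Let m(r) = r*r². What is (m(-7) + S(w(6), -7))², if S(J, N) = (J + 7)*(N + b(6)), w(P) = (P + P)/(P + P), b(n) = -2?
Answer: 172225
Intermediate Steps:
m(r) = r³
w(P) = 1 (w(P) = (2*P)/((2*P)) = (2*P)*(1/(2*P)) = 1)
S(J, N) = (-2 + N)*(7 + J) (S(J, N) = (J + 7)*(N - 2) = (7 + J)*(-2 + N) = (-2 + N)*(7 + J))
(m(-7) + S(w(6), -7))² = ((-7)³ + (-14 - 2*1 + 7*(-7) + 1*(-7)))² = (-343 + (-14 - 2 - 49 - 7))² = (-343 - 72)² = (-415)² = 172225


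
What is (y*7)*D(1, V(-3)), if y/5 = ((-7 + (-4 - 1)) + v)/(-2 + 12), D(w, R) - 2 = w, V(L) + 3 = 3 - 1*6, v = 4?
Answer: -84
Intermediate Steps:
V(L) = -6 (V(L) = -3 + (3 - 1*6) = -3 + (3 - 6) = -3 - 3 = -6)
D(w, R) = 2 + w
y = -4 (y = 5*(((-7 + (-4 - 1)) + 4)/(-2 + 12)) = 5*(((-7 - 5) + 4)/10) = 5*((-12 + 4)*(⅒)) = 5*(-8*⅒) = 5*(-⅘) = -4)
(y*7)*D(1, V(-3)) = (-4*7)*(2 + 1) = -28*3 = -84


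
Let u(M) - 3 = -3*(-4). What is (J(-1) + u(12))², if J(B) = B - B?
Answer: 225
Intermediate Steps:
u(M) = 15 (u(M) = 3 - 3*(-4) = 3 + 12 = 15)
J(B) = 0
(J(-1) + u(12))² = (0 + 15)² = 15² = 225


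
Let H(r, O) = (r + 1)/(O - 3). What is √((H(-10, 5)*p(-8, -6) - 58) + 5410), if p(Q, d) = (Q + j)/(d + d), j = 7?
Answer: 3*√9514/4 ≈ 73.155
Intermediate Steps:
H(r, O) = (1 + r)/(-3 + O)
p(Q, d) = (7 + Q)/(2*d) (p(Q, d) = (Q + 7)/(d + d) = (7 + Q)/((2*d)) = (7 + Q)*(1/(2*d)) = (7 + Q)/(2*d))
√((H(-10, 5)*p(-8, -6) - 58) + 5410) = √((((1 - 10)/(-3 + 5))*((½)*(7 - 8)/(-6)) - 58) + 5410) = √(((-9/2)*((½)*(-⅙)*(-1)) - 58) + 5410) = √((((½)*(-9))*(1/12) - 58) + 5410) = √((-9/2*1/12 - 58) + 5410) = √((-3/8 - 58) + 5410) = √(-467/8 + 5410) = √(42813/8) = 3*√9514/4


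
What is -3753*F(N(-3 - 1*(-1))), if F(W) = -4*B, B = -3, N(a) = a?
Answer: -45036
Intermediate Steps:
F(W) = 12 (F(W) = -4*(-3) = 12)
-3753*F(N(-3 - 1*(-1))) = -3753*12 = -45036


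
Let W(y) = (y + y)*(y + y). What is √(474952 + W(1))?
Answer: 2*√118739 ≈ 689.17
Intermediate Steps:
W(y) = 4*y² (W(y) = (2*y)*(2*y) = 4*y²)
√(474952 + W(1)) = √(474952 + 4*1²) = √(474952 + 4*1) = √(474952 + 4) = √474956 = 2*√118739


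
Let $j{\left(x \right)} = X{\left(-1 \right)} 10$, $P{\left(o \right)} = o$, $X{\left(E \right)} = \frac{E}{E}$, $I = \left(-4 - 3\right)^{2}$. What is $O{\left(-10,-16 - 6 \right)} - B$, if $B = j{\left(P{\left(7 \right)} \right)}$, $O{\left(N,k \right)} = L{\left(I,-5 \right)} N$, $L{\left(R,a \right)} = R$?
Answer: $-500$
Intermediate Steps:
$I = 49$ ($I = \left(-7\right)^{2} = 49$)
$X{\left(E \right)} = 1$
$j{\left(x \right)} = 10$ ($j{\left(x \right)} = 1 \cdot 10 = 10$)
$O{\left(N,k \right)} = 49 N$
$B = 10$
$O{\left(-10,-16 - 6 \right)} - B = 49 \left(-10\right) - 10 = -490 - 10 = -500$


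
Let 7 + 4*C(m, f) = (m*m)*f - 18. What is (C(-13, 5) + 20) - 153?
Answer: 72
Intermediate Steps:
C(m, f) = -25/4 + f*m**2/4 (C(m, f) = -7/4 + ((m*m)*f - 18)/4 = -7/4 + (m**2*f - 18)/4 = -7/4 + (f*m**2 - 18)/4 = -7/4 + (-18 + f*m**2)/4 = -7/4 + (-9/2 + f*m**2/4) = -25/4 + f*m**2/4)
(C(-13, 5) + 20) - 153 = ((-25/4 + (1/4)*5*(-13)**2) + 20) - 153 = ((-25/4 + (1/4)*5*169) + 20) - 153 = ((-25/4 + 845/4) + 20) - 153 = (205 + 20) - 153 = 225 - 153 = 72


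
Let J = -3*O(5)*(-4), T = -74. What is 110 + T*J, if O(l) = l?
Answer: -4330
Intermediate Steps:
J = 60 (J = -3*5*(-4) = -15*(-4) = 60)
110 + T*J = 110 - 74*60 = 110 - 4440 = -4330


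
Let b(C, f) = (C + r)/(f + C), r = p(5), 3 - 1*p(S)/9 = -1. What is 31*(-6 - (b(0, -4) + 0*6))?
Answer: 93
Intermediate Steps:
p(S) = 36 (p(S) = 27 - 9*(-1) = 27 + 9 = 36)
r = 36
b(C, f) = (36 + C)/(C + f) (b(C, f) = (C + 36)/(f + C) = (36 + C)/(C + f))
31*(-6 - (b(0, -4) + 0*6)) = 31*(-6 - ((36 + 0)/(0 - 4) + 0*6)) = 31*(-6 - (36/(-4) + 0)) = 31*(-6 - (-¼*36 + 0)) = 31*(-6 - (-9 + 0)) = 31*(-6 - 1*(-9)) = 31*(-6 + 9) = 31*3 = 93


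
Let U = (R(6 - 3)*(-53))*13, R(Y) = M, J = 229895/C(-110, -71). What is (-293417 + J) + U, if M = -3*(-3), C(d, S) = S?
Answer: -21502773/71 ≈ -3.0286e+5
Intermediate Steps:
M = 9
J = -229895/71 (J = 229895/(-71) = 229895*(-1/71) = -229895/71 ≈ -3238.0)
R(Y) = 9
U = -6201 (U = (9*(-53))*13 = -477*13 = -6201)
(-293417 + J) + U = (-293417 - 229895/71) - 6201 = -21062502/71 - 6201 = -21502773/71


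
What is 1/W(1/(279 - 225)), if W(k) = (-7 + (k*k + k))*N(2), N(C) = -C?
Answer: 1458/20357 ≈ 0.071622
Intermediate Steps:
W(k) = 14 - 2*k - 2*k² (W(k) = (-7 + (k*k + k))*(-1*2) = (-7 + (k² + k))*(-2) = (-7 + (k + k²))*(-2) = (-7 + k + k²)*(-2) = 14 - 2*k - 2*k²)
1/W(1/(279 - 225)) = 1/(14 - 2/(279 - 225) - 2/(279 - 225)²) = 1/(14 - 2/54 - 2*(1/54)²) = 1/(14 - 2*1/54 - 2*(1/54)²) = 1/(14 - 1/27 - 2*1/2916) = 1/(14 - 1/27 - 1/1458) = 1/(20357/1458) = 1458/20357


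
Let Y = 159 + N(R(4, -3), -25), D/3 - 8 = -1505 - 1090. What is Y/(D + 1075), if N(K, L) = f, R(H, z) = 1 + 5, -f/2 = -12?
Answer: -183/6686 ≈ -0.027371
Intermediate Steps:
f = 24 (f = -2*(-12) = 24)
R(H, z) = 6
N(K, L) = 24
D = -7761 (D = 24 + 3*(-1505 - 1090) = 24 + 3*(-2595) = 24 - 7785 = -7761)
Y = 183 (Y = 159 + 24 = 183)
Y/(D + 1075) = 183/(-7761 + 1075) = 183/(-6686) = 183*(-1/6686) = -183/6686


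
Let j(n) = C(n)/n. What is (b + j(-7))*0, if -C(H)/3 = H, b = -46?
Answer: 0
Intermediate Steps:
C(H) = -3*H
j(n) = -3 (j(n) = (-3*n)/n = -3)
(b + j(-7))*0 = (-46 - 3)*0 = -49*0 = 0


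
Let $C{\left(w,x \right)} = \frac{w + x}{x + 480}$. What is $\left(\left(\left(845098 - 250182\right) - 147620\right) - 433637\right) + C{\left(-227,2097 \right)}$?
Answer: $\frac{35201113}{2577} \approx 13660.0$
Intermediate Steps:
$C{\left(w,x \right)} = \frac{w + x}{480 + x}$
$\left(\left(\left(845098 - 250182\right) - 147620\right) - 433637\right) + C{\left(-227,2097 \right)} = \left(\left(\left(845098 - 250182\right) - 147620\right) - 433637\right) + \frac{-227 + 2097}{480 + 2097} = \left(\left(\left(845098 - 250182\right) - 147620\right) - 433637\right) + \frac{1}{2577} \cdot 1870 = \left(\left(594916 - 147620\right) - 433637\right) + \frac{1}{2577} \cdot 1870 = \left(447296 - 433637\right) + \frac{1870}{2577} = 13659 + \frac{1870}{2577} = \frac{35201113}{2577}$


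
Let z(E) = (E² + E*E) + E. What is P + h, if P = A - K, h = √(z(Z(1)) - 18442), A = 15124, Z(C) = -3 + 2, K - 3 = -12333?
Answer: 27454 + 3*I*√2049 ≈ 27454.0 + 135.8*I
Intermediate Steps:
K = -12330 (K = 3 - 12333 = -12330)
Z(C) = -1
z(E) = E + 2*E² (z(E) = (E² + E²) + E = 2*E² + E = E + 2*E²)
h = 3*I*√2049 (h = √(-(1 + 2*(-1)) - 18442) = √(-(1 - 2) - 18442) = √(-1*(-1) - 18442) = √(1 - 18442) = √(-18441) = 3*I*√2049 ≈ 135.8*I)
P = 27454 (P = 15124 - 1*(-12330) = 15124 + 12330 = 27454)
P + h = 27454 + 3*I*√2049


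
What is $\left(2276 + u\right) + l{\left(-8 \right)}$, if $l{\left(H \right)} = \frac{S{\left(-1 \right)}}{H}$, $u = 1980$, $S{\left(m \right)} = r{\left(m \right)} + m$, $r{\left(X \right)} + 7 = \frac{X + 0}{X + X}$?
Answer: $\frac{68111}{16} \approx 4256.9$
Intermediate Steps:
$r{\left(X \right)} = - \frac{13}{2}$ ($r{\left(X \right)} = -7 + \frac{X + 0}{X + X} = -7 + \frac{X}{2 X} = -7 + X \frac{1}{2 X} = -7 + \frac{1}{2} = - \frac{13}{2}$)
$S{\left(m \right)} = - \frac{13}{2} + m$
$l{\left(H \right)} = - \frac{15}{2 H}$ ($l{\left(H \right)} = \frac{- \frac{13}{2} - 1}{H} = - \frac{15}{2 H}$)
$\left(2276 + u\right) + l{\left(-8 \right)} = \left(2276 + 1980\right) - \frac{15}{2 \left(-8\right)} = 4256 - - \frac{15}{16} = 4256 + \frac{15}{16} = \frac{68111}{16}$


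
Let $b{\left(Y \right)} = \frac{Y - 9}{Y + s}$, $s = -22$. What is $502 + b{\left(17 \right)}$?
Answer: $\frac{2502}{5} \approx 500.4$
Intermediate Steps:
$b{\left(Y \right)} = \frac{-9 + Y}{-22 + Y}$ ($b{\left(Y \right)} = \frac{Y - 9}{Y - 22} = \frac{-9 + Y}{-22 + Y}$)
$502 + b{\left(17 \right)} = 502 + \frac{-9 + 17}{-22 + 17} = 502 + \frac{1}{-5} \cdot 8 = 502 - \frac{8}{5} = \frac{2502}{5}$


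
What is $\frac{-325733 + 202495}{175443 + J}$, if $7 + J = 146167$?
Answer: $- \frac{123238}{321603} \approx -0.3832$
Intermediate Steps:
$J = 146160$ ($J = -7 + 146167 = 146160$)
$\frac{-325733 + 202495}{175443 + J} = \frac{-325733 + 202495}{175443 + 146160} = - \frac{123238}{321603}$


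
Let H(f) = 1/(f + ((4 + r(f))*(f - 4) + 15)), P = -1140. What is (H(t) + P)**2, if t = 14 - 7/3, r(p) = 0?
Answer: 38446189929/29584 ≈ 1.2996e+6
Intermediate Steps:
t = 35/3 (t = 14 - 7*1/3 = 14 - 7/3 = 35/3 ≈ 11.667)
H(f) = 1/(-1 + 5*f) (H(f) = 1/(f + ((4 + 0)*(f - 4) + 15)) = 1/(f + (4*(-4 + f) + 15)) = 1/(f + ((-16 + 4*f) + 15)) = 1/(f + (-1 + 4*f)) = 1/(-1 + 5*f))
(H(t) + P)**2 = (1/(-1 + 5*(35/3)) - 1140)**2 = (1/(-1 + 175/3) - 1140)**2 = (1/(172/3) - 1140)**2 = (3/172 - 1140)**2 = (-196077/172)**2 = 38446189929/29584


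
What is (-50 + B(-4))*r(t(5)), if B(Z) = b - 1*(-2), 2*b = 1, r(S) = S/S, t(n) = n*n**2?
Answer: -95/2 ≈ -47.500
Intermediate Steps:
t(n) = n**3
r(S) = 1
b = 1/2 (b = (1/2)*1 = 1/2 ≈ 0.50000)
B(Z) = 5/2 (B(Z) = 1/2 - 1*(-2) = 1/2 + 2 = 5/2)
(-50 + B(-4))*r(t(5)) = (-50 + 5/2)*1 = -95/2*1 = -95/2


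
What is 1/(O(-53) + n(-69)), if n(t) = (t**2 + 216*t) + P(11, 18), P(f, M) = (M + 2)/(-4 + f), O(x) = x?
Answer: -7/71352 ≈ -9.8105e-5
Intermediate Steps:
P(f, M) = (2 + M)/(-4 + f)
n(t) = 20/7 + t**2 + 216*t (n(t) = (t**2 + 216*t) + (2 + 18)/(-4 + 11) = (t**2 + 216*t) + 20/7 = 20/7 + t**2 + 216*t)
1/(O(-53) + n(-69)) = 1/(-53 + (20/7 + (-69)**2 + 216*(-69))) = 1/(-53 + (20/7 + 4761 - 14904)) = 1/(-53 - 70981/7) = 1/(-71352/7) = -7/71352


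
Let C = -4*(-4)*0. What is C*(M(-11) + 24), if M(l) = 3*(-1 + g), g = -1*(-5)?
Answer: 0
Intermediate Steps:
C = 0 (C = 16*0 = 0)
g = 5
M(l) = 12 (M(l) = 3*(-1 + 5) = 3*4 = 12)
C*(M(-11) + 24) = 0*(12 + 24) = 0*36 = 0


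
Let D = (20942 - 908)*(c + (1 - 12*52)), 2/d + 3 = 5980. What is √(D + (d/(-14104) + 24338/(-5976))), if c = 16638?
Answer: √4778455187660537009940538/122038386 ≈ 17912.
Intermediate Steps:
d = 2/5977 (d = 2/(-3 + 5980) = 2/5977 ≈ 0.00033462)
D = 320844510 (D = (20942 - 908)*(16638 + (1 - 12*52)) = 20034*(16638 + (1 - 624)) = 20034*(16638 - 623) = 20034*16015 = 320844510)
√(D + (d/(-14104) + 24338/(-5976))) = √(320844510 + ((2/5977)/(-14104) + 24338/(-5976))) = √(320844510 + ((2/5977)*(-1/14104) + 24338*(-1/5976))) = √(320844510 + (-1/42149804 - 12169/2988)) = √(320844510 - 64115120983/15742951794) = √(5051039590184429957/15742951794) = √4778455187660537009940538/122038386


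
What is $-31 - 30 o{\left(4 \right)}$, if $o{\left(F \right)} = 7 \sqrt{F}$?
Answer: $-451$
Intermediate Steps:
$-31 - 30 o{\left(4 \right)} = -31 - 30 \cdot 7 \sqrt{4} = -31 - 30 \cdot 7 \cdot 2 = -31 - 420 = -451$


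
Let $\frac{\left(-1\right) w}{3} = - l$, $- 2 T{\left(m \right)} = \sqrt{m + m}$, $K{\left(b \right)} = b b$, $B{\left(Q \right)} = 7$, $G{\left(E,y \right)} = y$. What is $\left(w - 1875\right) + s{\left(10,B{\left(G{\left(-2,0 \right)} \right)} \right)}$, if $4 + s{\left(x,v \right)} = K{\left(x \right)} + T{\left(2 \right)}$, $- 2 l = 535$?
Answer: $- \frac{5165}{2} \approx -2582.5$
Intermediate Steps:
$l = - \frac{535}{2}$ ($l = \left(- \frac{1}{2}\right) 535 = - \frac{535}{2} \approx -267.5$)
$K{\left(b \right)} = b^{2}$
$T{\left(m \right)} = - \frac{\sqrt{2} \sqrt{m}}{2}$ ($T{\left(m \right)} = - \frac{\sqrt{m + m}}{2} = - \frac{\sqrt{2 m}}{2} = - \frac{\sqrt{2} \sqrt{m}}{2}$)
$w = - \frac{1605}{2}$ ($w = - 3 \left(\left(-1\right) \left(- \frac{535}{2}\right)\right) = \left(-3\right) \frac{535}{2} = - \frac{1605}{2} \approx -802.5$)
$s{\left(x,v \right)} = -5 + x^{2}$ ($s{\left(x,v \right)} = -4 + \left(x^{2} - \frac{\sqrt{2} \sqrt{2}}{2}\right) = -4 + \left(x^{2} - 1\right) = -4 + \left(-1 + x^{2}\right) = -5 + x^{2}$)
$\left(w - 1875\right) + s{\left(10,B{\left(G{\left(-2,0 \right)} \right)} \right)} = \left(- \frac{1605}{2} - 1875\right) - \left(5 - 10^{2}\right) = - \frac{5355}{2} + \left(-5 + 100\right) = - \frac{5355}{2} + 95 = - \frac{5165}{2}$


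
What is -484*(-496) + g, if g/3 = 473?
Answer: 241483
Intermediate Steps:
g = 1419 (g = 3*473 = 1419)
-484*(-496) + g = -484*(-496) + 1419 = 240064 + 1419 = 241483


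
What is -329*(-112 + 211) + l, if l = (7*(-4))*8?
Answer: -32795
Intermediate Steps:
l = -224 (l = -28*8 = -224)
-329*(-112 + 211) + l = -329*(-112 + 211) - 224 = -329*99 - 224 = -32571 - 224 = -32795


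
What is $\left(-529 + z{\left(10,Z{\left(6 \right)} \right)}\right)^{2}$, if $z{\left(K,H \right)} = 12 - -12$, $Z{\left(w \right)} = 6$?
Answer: $255025$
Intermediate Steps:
$z{\left(K,H \right)} = 24$ ($z{\left(K,H \right)} = 12 + 12 = 24$)
$\left(-529 + z{\left(10,Z{\left(6 \right)} \right)}\right)^{2} = \left(-529 + 24\right)^{2} = \left(-505\right)^{2} = 255025$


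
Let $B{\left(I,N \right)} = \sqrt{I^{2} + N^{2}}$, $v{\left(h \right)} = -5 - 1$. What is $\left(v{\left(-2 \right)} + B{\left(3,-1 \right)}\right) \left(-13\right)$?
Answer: $78 - 13 \sqrt{10} \approx 36.89$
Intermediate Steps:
$v{\left(h \right)} = -6$ ($v{\left(h \right)} = -5 - 1 = -6$)
$\left(v{\left(-2 \right)} + B{\left(3,-1 \right)}\right) \left(-13\right) = \left(-6 + \sqrt{3^{2} + \left(-1\right)^{2}}\right) \left(-13\right) = \left(-6 + \sqrt{9 + 1}\right) \left(-13\right) = \left(-6 + \sqrt{10}\right) \left(-13\right) = 78 - 13 \sqrt{10}$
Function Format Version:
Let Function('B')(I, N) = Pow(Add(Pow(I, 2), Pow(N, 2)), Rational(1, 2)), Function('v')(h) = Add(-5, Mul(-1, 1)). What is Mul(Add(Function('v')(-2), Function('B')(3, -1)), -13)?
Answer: Add(78, Mul(-13, Pow(10, Rational(1, 2)))) ≈ 36.890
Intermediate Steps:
Function('v')(h) = -6 (Function('v')(h) = Add(-5, -1) = -6)
Mul(Add(Function('v')(-2), Function('B')(3, -1)), -13) = Mul(Add(-6, Pow(Add(Pow(3, 2), Pow(-1, 2)), Rational(1, 2))), -13) = Mul(Add(-6, Pow(Add(9, 1), Rational(1, 2))), -13) = Mul(Add(-6, Pow(10, Rational(1, 2))), -13) = Add(78, Mul(-13, Pow(10, Rational(1, 2))))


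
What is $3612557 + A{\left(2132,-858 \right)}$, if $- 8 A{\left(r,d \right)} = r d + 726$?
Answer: $\frac{15364493}{4} \approx 3.8411 \cdot 10^{6}$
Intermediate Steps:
$A{\left(r,d \right)} = - \frac{363}{4} - \frac{d r}{8}$ ($A{\left(r,d \right)} = - \frac{r d + 726}{8} = - \frac{d r + 726}{8} = - \frac{726 + d r}{8} = - \frac{363}{4} - \frac{d r}{8}$)
$3612557 + A{\left(2132,-858 \right)} = 3612557 - \left(\frac{363}{4} - 228657\right) = 3612557 + \left(- \frac{363}{4} + 228657\right) = 3612557 + \frac{914265}{4} = \frac{15364493}{4}$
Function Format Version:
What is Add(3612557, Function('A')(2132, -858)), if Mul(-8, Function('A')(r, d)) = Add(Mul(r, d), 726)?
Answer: Rational(15364493, 4) ≈ 3.8411e+6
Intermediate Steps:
Function('A')(r, d) = Add(Rational(-363, 4), Mul(Rational(-1, 8), d, r)) (Function('A')(r, d) = Mul(Rational(-1, 8), Add(Mul(r, d), 726)) = Mul(Rational(-1, 8), Add(Mul(d, r), 726)) = Mul(Rational(-1, 8), Add(726, Mul(d, r))) = Add(Rational(-363, 4), Mul(Rational(-1, 8), d, r)))
Add(3612557, Function('A')(2132, -858)) = Add(3612557, Add(Rational(-363, 4), Mul(Rational(-1, 8), -858, 2132))) = Add(3612557, Add(Rational(-363, 4), 228657)) = Add(3612557, Rational(914265, 4)) = Rational(15364493, 4)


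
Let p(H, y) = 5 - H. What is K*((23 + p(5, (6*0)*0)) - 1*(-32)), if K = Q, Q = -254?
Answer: -13970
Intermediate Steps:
K = -254
K*((23 + p(5, (6*0)*0)) - 1*(-32)) = -254*((23 + (5 - 1*5)) - 1*(-32)) = -254*((23 + (5 - 5)) + 32) = -254*((23 + 0) + 32) = -254*(23 + 32) = -254*55 = -13970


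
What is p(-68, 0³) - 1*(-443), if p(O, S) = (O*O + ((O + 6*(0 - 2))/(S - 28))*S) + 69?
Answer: 5136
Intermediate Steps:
p(O, S) = 69 + O² + S*(-12 + O)/(-28 + S) (p(O, S) = (O² + ((O + 6*(-2))/(-28 + S))*S) + 69 = (O² + ((O - 12)/(-28 + S))*S) + 69 = (O² + ((-12 + O)/(-28 + S))*S) + 69 = (O² + S*(-12 + O)/(-28 + S)) + 69 = 69 + O² + S*(-12 + O)/(-28 + S))
p(-68, 0³) - 1*(-443) = (-1932 - 28*(-68)² + 57*0³ - 68*0³ + 0³*(-68)²)/(-28 + 0³) - 1*(-443) = (-1932 - 28*4624 + 57*0 - 68*0 + 0*4624)/(-28 + 0) + 443 = (-1932 - 129472 + 0 + 0 + 0)/(-28) + 443 = -1/28*(-131404) + 443 = 4693 + 443 = 5136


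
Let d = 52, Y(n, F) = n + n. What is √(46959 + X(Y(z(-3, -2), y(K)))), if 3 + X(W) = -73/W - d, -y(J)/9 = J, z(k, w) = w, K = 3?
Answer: √187689/2 ≈ 216.62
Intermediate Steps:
y(J) = -9*J
Y(n, F) = 2*n
X(W) = -55 - 73/W (X(W) = -3 + (-73/W - 1*52) = -3 + (-73/W - 52) = -3 + (-52 - 73/W) = -55 - 73/W)
√(46959 + X(Y(z(-3, -2), y(K)))) = √(46959 + (-55 - 73/(2*(-2)))) = √(46959 + (-55 - 73/(-4))) = √(46959 + (-55 - 73*(-¼))) = √(46959 + (-55 + 73/4)) = √(46959 - 147/4) = √(187689/4) = √187689/2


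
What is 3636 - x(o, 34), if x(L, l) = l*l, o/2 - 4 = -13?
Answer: 2480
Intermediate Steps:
o = -18 (o = 8 + 2*(-13) = 8 - 26 = -18)
x(L, l) = l²
3636 - x(o, 34) = 3636 - 1*34² = 3636 - 1*1156 = 3636 - 1156 = 2480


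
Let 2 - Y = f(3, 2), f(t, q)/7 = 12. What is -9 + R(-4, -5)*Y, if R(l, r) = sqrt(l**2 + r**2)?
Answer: -9 - 82*sqrt(41) ≈ -534.06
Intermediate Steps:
f(t, q) = 84 (f(t, q) = 7*12 = 84)
Y = -82 (Y = 2 - 1*84 = 2 - 84 = -82)
-9 + R(-4, -5)*Y = -9 + sqrt((-4)**2 + (-5)**2)*(-82) = -9 + sqrt(16 + 25)*(-82) = -9 + sqrt(41)*(-82) = -9 - 82*sqrt(41)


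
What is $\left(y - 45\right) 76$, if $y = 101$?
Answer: $4256$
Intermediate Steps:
$\left(y - 45\right) 76 = \left(101 - 45\right) 76 = 56 \cdot 76 = 4256$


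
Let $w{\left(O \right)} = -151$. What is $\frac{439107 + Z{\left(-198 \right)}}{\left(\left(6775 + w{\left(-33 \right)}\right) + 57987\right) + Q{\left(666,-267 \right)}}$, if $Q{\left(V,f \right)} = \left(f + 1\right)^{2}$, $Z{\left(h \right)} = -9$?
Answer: $\frac{439098}{135367} \approx 3.2438$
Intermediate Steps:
$Q{\left(V,f \right)} = \left(1 + f\right)^{2}$
$\frac{439107 + Z{\left(-198 \right)}}{\left(\left(6775 + w{\left(-33 \right)}\right) + 57987\right) + Q{\left(666,-267 \right)}} = \frac{439107 - 9}{\left(\left(6775 - 151\right) + 57987\right) + \left(1 - 267\right)^{2}} = \frac{439098}{\left(6624 + 57987\right) + \left(-266\right)^{2}} = \frac{439098}{64611 + 70756} = \frac{439098}{135367}$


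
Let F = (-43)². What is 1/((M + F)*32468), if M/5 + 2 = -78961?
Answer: -1/12758820088 ≈ -7.8377e-11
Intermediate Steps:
F = 1849
M = -394815 (M = -10 + 5*(-78961) = -10 - 394805 = -394815)
1/((M + F)*32468) = 1/((-394815 + 1849)*32468) = (1/32468)/(-392966) = -1/392966*1/32468 = -1/12758820088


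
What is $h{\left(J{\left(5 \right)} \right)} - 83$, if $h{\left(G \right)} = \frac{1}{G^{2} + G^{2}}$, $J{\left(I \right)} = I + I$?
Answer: $- \frac{16599}{200} \approx -82.995$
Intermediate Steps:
$J{\left(I \right)} = 2 I$
$h{\left(G \right)} = \frac{1}{2 G^{2}}$
$h{\left(J{\left(5 \right)} \right)} - 83 = \frac{1}{2 \cdot 100} - 83 = \frac{1}{2} \cdot \frac{1}{100} - 83 = \frac{1}{200} - 83 = - \frac{16599}{200}$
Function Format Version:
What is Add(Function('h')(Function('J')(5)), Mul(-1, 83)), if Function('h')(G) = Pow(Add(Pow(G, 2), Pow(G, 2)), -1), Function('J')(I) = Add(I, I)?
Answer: Rational(-16599, 200) ≈ -82.995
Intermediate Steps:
Function('J')(I) = Mul(2, I)
Function('h')(G) = Mul(Rational(1, 2), Pow(G, -2)) (Function('h')(G) = Pow(Mul(2, Pow(G, 2)), -1) = Mul(Rational(1, 2), Pow(G, -2)))
Add(Function('h')(Function('J')(5)), Mul(-1, 83)) = Add(Mul(Rational(1, 2), Pow(Mul(2, 5), -2)), Mul(-1, 83)) = Add(Mul(Rational(1, 2), Pow(10, -2)), -83) = Add(Mul(Rational(1, 2), Rational(1, 100)), -83) = Add(Rational(1, 200), -83) = Rational(-16599, 200)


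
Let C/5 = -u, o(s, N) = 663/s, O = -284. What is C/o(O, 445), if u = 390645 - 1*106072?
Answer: 404093660/663 ≈ 6.0949e+5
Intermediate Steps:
u = 284573 (u = 390645 - 106072 = 284573)
C = -1422865 (C = 5*(-1*284573) = 5*(-284573) = -1422865)
C/o(O, 445) = -1422865/(663/(-284)) = -1422865/(663*(-1/284)) = -1422865/(-663/284) = -1422865*(-284/663) = 404093660/663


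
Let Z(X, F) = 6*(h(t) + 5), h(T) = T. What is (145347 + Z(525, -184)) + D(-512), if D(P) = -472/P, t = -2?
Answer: 9303419/64 ≈ 1.4537e+5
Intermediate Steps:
Z(X, F) = 18 (Z(X, F) = 6*(-2 + 5) = 6*3 = 18)
(145347 + Z(525, -184)) + D(-512) = (145347 + 18) - 472/(-512) = 145365 - 472*(-1/512) = 145365 + 59/64 = 9303419/64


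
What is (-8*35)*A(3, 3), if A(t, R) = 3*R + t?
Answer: -3360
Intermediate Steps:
A(t, R) = t + 3*R
(-8*35)*A(3, 3) = (-8*35)*(3 + 3*3) = -280*(3 + 9) = -280*12 = -3360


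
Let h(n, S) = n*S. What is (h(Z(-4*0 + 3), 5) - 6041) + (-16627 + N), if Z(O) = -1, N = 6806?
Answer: -15867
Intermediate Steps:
h(n, S) = S*n
(h(Z(-4*0 + 3), 5) - 6041) + (-16627 + N) = (5*(-1) - 6041) + (-16627 + 6806) = (-5 - 6041) - 9821 = -6046 - 9821 = -15867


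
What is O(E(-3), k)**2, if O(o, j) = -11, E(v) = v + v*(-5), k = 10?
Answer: 121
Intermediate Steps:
E(v) = -4*v (E(v) = v - 5*v = -4*v)
O(E(-3), k)**2 = (-11)**2 = 121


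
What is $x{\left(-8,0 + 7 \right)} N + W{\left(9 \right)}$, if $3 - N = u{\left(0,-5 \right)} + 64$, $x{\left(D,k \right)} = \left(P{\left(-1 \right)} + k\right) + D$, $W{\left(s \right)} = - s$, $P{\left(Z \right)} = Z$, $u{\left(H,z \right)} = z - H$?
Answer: $103$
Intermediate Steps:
$x{\left(D,k \right)} = -1 + D + k$ ($x{\left(D,k \right)} = \left(-1 + k\right) + D = -1 + D + k$)
$N = -56$ ($N = 3 - \left(\left(-5 - 0\right) + 64\right) = 3 - \left(\left(-5 + 0\right) + 64\right) = 3 - \left(-5 + 64\right) = 3 - 59 = -56$)
$x{\left(-8,0 + 7 \right)} N + W{\left(9 \right)} = \left(-1 - 8 + \left(0 + 7\right)\right) \left(-56\right) - 9 = \left(-1 - 8 + 7\right) \left(-56\right) - 9 = \left(-2\right) \left(-56\right) - 9 = 112 - 9 = 103$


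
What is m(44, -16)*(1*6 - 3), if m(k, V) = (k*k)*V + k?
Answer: -92796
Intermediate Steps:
m(k, V) = k + V*k**2 (m(k, V) = k**2*V + k = V*k**2 + k = k + V*k**2)
m(44, -16)*(1*6 - 3) = (44*(1 - 16*44))*(1*6 - 3) = (44*(1 - 704))*(6 - 3) = (44*(-703))*3 = -30932*3 = -92796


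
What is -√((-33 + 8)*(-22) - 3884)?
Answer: -I*√3334 ≈ -57.741*I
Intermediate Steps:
-√((-33 + 8)*(-22) - 3884) = -√(-25*(-22) - 3884) = -√(550 - 3884) = -√(-3334) = -I*√3334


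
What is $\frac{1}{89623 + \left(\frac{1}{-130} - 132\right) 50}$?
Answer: $\frac{13}{1079294} \approx 1.2045 \cdot 10^{-5}$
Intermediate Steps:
$\frac{1}{89623 + \left(\frac{1}{-130} - 132\right) 50} = \frac{1}{89623 + \left(- \frac{1}{130} - 132\right) 50} = \frac{1}{89623 - \frac{85805}{13}} = \frac{1}{\frac{1079294}{13}} = \frac{13}{1079294}$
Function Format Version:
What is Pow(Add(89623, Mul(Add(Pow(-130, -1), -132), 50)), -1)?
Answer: Rational(13, 1079294) ≈ 1.2045e-5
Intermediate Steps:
Pow(Add(89623, Mul(Add(Pow(-130, -1), -132), 50)), -1) = Pow(Add(89623, Mul(Add(Rational(-1, 130), -132), 50)), -1) = Pow(Add(89623, Mul(Rational(-17161, 130), 50)), -1) = Pow(Add(89623, Rational(-85805, 13)), -1) = Pow(Rational(1079294, 13), -1) = Rational(13, 1079294)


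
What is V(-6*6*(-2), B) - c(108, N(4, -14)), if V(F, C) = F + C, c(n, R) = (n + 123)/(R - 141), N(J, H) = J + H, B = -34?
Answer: 5969/151 ≈ 39.530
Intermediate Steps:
N(J, H) = H + J
c(n, R) = (123 + n)/(-141 + R)
V(F, C) = C + F
V(-6*6*(-2), B) - c(108, N(4, -14)) = (-34 - 6*6*(-2)) - (123 + 108)/(-141 + (-14 + 4)) = (-34 - 36*(-2)) - 231/(-141 - 10) = (-34 + 72) - 231/(-151) = 38 - (-1)*231/151 = 38 - 1*(-231/151) = 38 + 231/151 = 5969/151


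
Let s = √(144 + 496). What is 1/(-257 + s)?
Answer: -257/65409 - 8*√10/65409 ≈ -0.0043159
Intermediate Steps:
s = 8*√10 (s = √640 = 8*√10 ≈ 25.298)
1/(-257 + s) = 1/(-257 + 8*√10)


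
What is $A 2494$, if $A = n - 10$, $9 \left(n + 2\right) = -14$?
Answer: $- \frac{304268}{9} \approx -33808.0$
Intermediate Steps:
$n = - \frac{32}{9}$ ($n = -2 + \frac{1}{9} \left(-14\right) = -2 - \frac{14}{9} = - \frac{32}{9} \approx -3.5556$)
$A = - \frac{122}{9}$ ($A = - \frac{32}{9} - 10 = - \frac{122}{9} \approx -13.556$)
$A 2494 = \left(- \frac{122}{9}\right) 2494 = - \frac{304268}{9}$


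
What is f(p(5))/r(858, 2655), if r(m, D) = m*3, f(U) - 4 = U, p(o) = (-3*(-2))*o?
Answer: 17/1287 ≈ 0.013209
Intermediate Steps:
p(o) = 6*o
f(U) = 4 + U
r(m, D) = 3*m
f(p(5))/r(858, 2655) = (4 + 6*5)/((3*858)) = (4 + 30)/2574 = 34*(1/2574) = 17/1287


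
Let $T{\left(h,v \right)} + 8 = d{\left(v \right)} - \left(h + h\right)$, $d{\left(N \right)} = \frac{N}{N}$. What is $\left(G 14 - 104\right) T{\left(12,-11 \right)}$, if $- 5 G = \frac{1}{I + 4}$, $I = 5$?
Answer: $\frac{145514}{45} \approx 3233.6$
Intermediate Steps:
$d{\left(N \right)} = 1$
$T{\left(h,v \right)} = -7 - 2 h$ ($T{\left(h,v \right)} = -8 - \left(-1 + 2 h\right) = -7 - 2 h$)
$G = - \frac{1}{45}$ ($G = - \frac{1}{5 \left(5 + 4\right)} = - \frac{1}{5 \cdot 9} = \left(- \frac{1}{5}\right) \frac{1}{9} = - \frac{1}{45} \approx -0.022222$)
$\left(G 14 - 104\right) T{\left(12,-11 \right)} = \left(\left(- \frac{1}{45}\right) 14 - 104\right) \left(-7 - 24\right) = \left(- \frac{14}{45} - 104\right) \left(-7 - 24\right) = \left(- \frac{4694}{45}\right) \left(-31\right) = \frac{145514}{45}$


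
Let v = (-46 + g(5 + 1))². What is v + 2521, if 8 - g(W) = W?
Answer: 4457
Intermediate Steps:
g(W) = 8 - W
v = 1936 (v = (-46 + (8 - (5 + 1)))² = (-46 + (8 - 1*6))² = (-46 + (8 - 6))² = (-46 + 2)² = (-44)² = 1936)
v + 2521 = 1936 + 2521 = 4457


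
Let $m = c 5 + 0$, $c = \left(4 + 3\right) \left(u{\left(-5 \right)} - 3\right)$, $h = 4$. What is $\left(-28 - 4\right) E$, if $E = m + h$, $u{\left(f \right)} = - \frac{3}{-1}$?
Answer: $-128$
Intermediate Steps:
$u{\left(f \right)} = 3$ ($u{\left(f \right)} = \left(-3\right) \left(-1\right) = 3$)
$c = 0$ ($c = \left(4 + 3\right) \left(3 - 3\right) = 7 \cdot 0 = 0$)
$m = 0$ ($m = 0 \cdot 5 + 0 = 0 + 0 = 0$)
$E = 4$ ($E = 0 + 4 = 4$)
$\left(-28 - 4\right) E = \left(-28 - 4\right) 4 = \left(-32\right) 4 = -128$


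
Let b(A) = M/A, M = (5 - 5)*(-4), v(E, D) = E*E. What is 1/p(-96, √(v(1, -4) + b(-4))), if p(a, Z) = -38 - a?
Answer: 1/58 ≈ 0.017241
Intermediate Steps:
v(E, D) = E²
M = 0 (M = 0*(-4) = 0)
b(A) = 0 (b(A) = 0/A = 0)
1/p(-96, √(v(1, -4) + b(-4))) = 1/(-38 - 1*(-96)) = 1/(-38 + 96) = 1/58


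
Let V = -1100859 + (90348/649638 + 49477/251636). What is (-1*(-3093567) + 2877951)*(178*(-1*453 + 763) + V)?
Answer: -368242542445932030567/58972694 ≈ -6.2443e+12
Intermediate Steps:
V = -2726665248185213/2476853148 (V = -1100859 + (90348*(1/649638) + 49477*(1/251636)) = -1100859 + (15058/108273 + 49477/251636) = -1100859 + 831468919/2476853148 = -2726665248185213/2476853148 ≈ -1.1009e+6)
(-1*(-3093567) + 2877951)*(178*(-1*453 + 763) + V) = (-1*(-3093567) + 2877951)*(178*(-1*453 + 763) - 2726665248185213/2476853148) = (3093567 + 2877951)*(178*(-453 + 763) - 2726665248185213/2476853148) = 5971518*(178*310 - 2726665248185213/2476853148) = 5971518*(55180 - 2726665248185213/2476853148) = 5971518*(-2589992491478573/2476853148) = -368242542445932030567/58972694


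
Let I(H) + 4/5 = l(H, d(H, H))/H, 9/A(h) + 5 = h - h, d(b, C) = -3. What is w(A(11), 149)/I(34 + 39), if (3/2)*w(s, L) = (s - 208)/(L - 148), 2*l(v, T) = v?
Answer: 4196/9 ≈ 466.22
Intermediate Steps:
l(v, T) = v/2
A(h) = -9/5 (A(h) = 9/(-5 + (h - h)) = 9/(-5 + 0) = 9/(-5) = 9*(-1/5) = -9/5)
w(s, L) = 2*(-208 + s)/(3*(-148 + L)) (w(s, L) = 2*((s - 208)/(L - 148))/3 = 2*((-208 + s)/(-148 + L))/3 = 2*(-208 + s)/(3*(-148 + L)))
I(H) = -3/10 (I(H) = -4/5 + (H/2)/H = -4/5 + 1/2 = -3/10)
w(A(11), 149)/I(34 + 39) = (2*(-208 - 9/5)/(3*(-148 + 149)))/(-3/10) = ((2/3)*(-1049/5)/1)*(-10/3) = ((2/3)*1*(-1049/5))*(-10/3) = -2098/15*(-10/3) = 4196/9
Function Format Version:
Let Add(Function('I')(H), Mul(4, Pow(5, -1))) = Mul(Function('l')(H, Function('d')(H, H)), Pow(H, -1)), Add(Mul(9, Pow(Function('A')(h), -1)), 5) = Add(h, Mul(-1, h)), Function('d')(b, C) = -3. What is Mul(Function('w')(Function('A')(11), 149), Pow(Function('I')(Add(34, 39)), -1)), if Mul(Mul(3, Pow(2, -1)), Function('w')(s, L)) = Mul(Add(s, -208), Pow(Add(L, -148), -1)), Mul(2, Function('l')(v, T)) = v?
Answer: Rational(4196, 9) ≈ 466.22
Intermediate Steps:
Function('l')(v, T) = Mul(Rational(1, 2), v)
Function('A')(h) = Rational(-9, 5) (Function('A')(h) = Mul(9, Pow(Add(-5, Add(h, Mul(-1, h))), -1)) = Mul(9, Pow(Add(-5, 0), -1)) = Mul(9, Pow(-5, -1)) = Mul(9, Rational(-1, 5)) = Rational(-9, 5))
Function('w')(s, L) = Mul(Rational(2, 3), Pow(Add(-148, L), -1), Add(-208, s)) (Function('w')(s, L) = Mul(Rational(2, 3), Mul(Add(s, -208), Pow(Add(L, -148), -1))) = Mul(Rational(2, 3), Mul(Add(-208, s), Pow(Add(-148, L), -1))) = Mul(Rational(2, 3), Mul(Pow(Add(-148, L), -1), Add(-208, s))) = Mul(Rational(2, 3), Pow(Add(-148, L), -1), Add(-208, s)))
Function('I')(H) = Rational(-3, 10) (Function('I')(H) = Add(Rational(-4, 5), Mul(Mul(Rational(1, 2), H), Pow(H, -1))) = Add(Rational(-4, 5), Rational(1, 2)) = Rational(-3, 10))
Mul(Function('w')(Function('A')(11), 149), Pow(Function('I')(Add(34, 39)), -1)) = Mul(Mul(Rational(2, 3), Pow(Add(-148, 149), -1), Add(-208, Rational(-9, 5))), Pow(Rational(-3, 10), -1)) = Mul(Mul(Rational(2, 3), Pow(1, -1), Rational(-1049, 5)), Rational(-10, 3)) = Mul(Mul(Rational(2, 3), 1, Rational(-1049, 5)), Rational(-10, 3)) = Mul(Rational(-2098, 15), Rational(-10, 3)) = Rational(4196, 9)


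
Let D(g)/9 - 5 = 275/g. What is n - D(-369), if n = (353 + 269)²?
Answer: 15860674/41 ≈ 3.8685e+5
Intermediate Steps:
D(g) = 45 + 2475/g (D(g) = 45 + 9*(275/g) = 45 + 2475/g)
n = 386884 (n = 622² = 386884)
n - D(-369) = 386884 - (45 + 2475/(-369)) = 386884 - (45 + 2475*(-1/369)) = 386884 - (45 - 275/41) = 386884 - 1*1570/41 = 386884 - 1570/41 = 15860674/41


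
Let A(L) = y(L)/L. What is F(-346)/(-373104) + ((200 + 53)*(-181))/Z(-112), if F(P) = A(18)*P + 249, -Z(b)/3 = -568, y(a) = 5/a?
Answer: -115330275019/4291442208 ≈ -26.874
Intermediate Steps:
Z(b) = 1704 (Z(b) = -3*(-568) = 1704)
A(L) = 5/L**2 (A(L) = (5/L)/L = 5/L**2)
F(P) = 249 + 5*P/324 (F(P) = (5/18**2)*P + 249 = (5*(1/324))*P + 249 = 5*P/324 + 249 = 249 + 5*P/324)
F(-346)/(-373104) + ((200 + 53)*(-181))/Z(-112) = (249 + (5/324)*(-346))/(-373104) + ((200 + 53)*(-181))/1704 = (249 - 865/162)*(-1/373104) + (253*(-181))*(1/1704) = (39473/162)*(-1/373104) - 45793*1/1704 = -39473/60442848 - 45793/1704 = -115330275019/4291442208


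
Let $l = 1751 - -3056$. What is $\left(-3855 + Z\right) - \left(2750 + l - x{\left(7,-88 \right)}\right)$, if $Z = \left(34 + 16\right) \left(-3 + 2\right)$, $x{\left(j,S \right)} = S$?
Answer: $-11550$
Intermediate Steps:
$l = 4807$ ($l = 1751 + 3056 = 4807$)
$Z = -50$ ($Z = 50 \left(-1\right) = -50$)
$\left(-3855 + Z\right) - \left(2750 + l - x{\left(7,-88 \right)}\right) = \left(-3855 - 50\right) - 7645 = -3905 - 7645 = -11550$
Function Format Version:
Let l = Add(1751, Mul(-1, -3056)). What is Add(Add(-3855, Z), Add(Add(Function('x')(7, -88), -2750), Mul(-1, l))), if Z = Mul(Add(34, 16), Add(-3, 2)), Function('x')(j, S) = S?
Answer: -11550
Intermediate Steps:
l = 4807 (l = Add(1751, 3056) = 4807)
Z = -50 (Z = Mul(50, -1) = -50)
Add(Add(-3855, Z), Add(Add(Function('x')(7, -88), -2750), Mul(-1, l))) = Add(Add(-3855, -50), Add(Add(-88, -2750), Mul(-1, 4807))) = Add(-3905, Add(-2838, -4807)) = Add(-3905, -7645) = -11550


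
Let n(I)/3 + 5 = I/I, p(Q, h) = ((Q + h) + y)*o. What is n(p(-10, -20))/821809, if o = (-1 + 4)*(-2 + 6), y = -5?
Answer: -12/821809 ≈ -1.4602e-5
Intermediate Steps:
o = 12 (o = 3*4 = 12)
p(Q, h) = -60 + 12*Q + 12*h (p(Q, h) = ((Q + h) - 5)*12 = (-5 + Q + h)*12 = -60 + 12*Q + 12*h)
n(I) = -12 (n(I) = -15 + 3*(I/I) = -15 + 3*1 = -15 + 3 = -12)
n(p(-10, -20))/821809 = -12/821809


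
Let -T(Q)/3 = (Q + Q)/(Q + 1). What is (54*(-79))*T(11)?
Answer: 23463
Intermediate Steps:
T(Q) = -6*Q/(1 + Q) (T(Q) = -3*(Q + Q)/(Q + 1) = -3*2*Q/(1 + Q) = -6*Q/(1 + Q))
(54*(-79))*T(11) = (54*(-79))*(-6*11/(1 + 11)) = -(-25596)*11/12 = -4266*(-11/2) = 23463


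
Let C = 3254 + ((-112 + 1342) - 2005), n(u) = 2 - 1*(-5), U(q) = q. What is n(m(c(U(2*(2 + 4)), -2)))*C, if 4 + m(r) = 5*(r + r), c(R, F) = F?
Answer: 17353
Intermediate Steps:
m(r) = -4 + 10*r (m(r) = -4 + 5*(r + r) = -4 + 5*(2*r) = -4 + 10*r)
n(u) = 7 (n(u) = 2 + 5 = 7)
C = 2479 (C = 3254 + (1230 - 2005) = 3254 - 775 = 2479)
n(m(c(U(2*(2 + 4)), -2)))*C = 7*2479 = 17353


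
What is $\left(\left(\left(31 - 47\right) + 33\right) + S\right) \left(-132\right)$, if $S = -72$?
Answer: $7260$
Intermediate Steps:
$\left(\left(\left(31 - 47\right) + 33\right) + S\right) \left(-132\right) = \left(\left(\left(31 - 47\right) + 33\right) - 72\right) \left(-132\right) = \left(\left(-16 + 33\right) - 72\right) \left(-132\right) = \left(17 - 72\right) \left(-132\right) = \left(-55\right) \left(-132\right) = 7260$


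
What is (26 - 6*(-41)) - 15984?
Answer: -15712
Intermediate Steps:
(26 - 6*(-41)) - 15984 = (26 + 246) - 15984 = 272 - 15984 = -15712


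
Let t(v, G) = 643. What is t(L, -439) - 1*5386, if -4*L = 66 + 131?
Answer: -4743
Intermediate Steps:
L = -197/4 (L = -(66 + 131)/4 = -1/4*197 = -197/4 ≈ -49.250)
t(L, -439) - 1*5386 = 643 - 1*5386 = 643 - 5386 = -4743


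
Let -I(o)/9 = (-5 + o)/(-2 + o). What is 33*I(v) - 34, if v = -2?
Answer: -2215/4 ≈ -553.75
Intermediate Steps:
I(o) = -9*(-5 + o)/(-2 + o)
33*I(v) - 34 = 33*(9*(5 - 1*(-2))/(-2 - 2)) - 34 = 33*(9*(5 + 2)/(-4)) - 34 = 33*(9*(-¼)*7) - 34 = 33*(-63/4) - 34 = -2079/4 - 34 = -2215/4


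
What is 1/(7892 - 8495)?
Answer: -1/603 ≈ -0.0016584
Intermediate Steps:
1/(7892 - 8495) = 1/(-603) = -1/603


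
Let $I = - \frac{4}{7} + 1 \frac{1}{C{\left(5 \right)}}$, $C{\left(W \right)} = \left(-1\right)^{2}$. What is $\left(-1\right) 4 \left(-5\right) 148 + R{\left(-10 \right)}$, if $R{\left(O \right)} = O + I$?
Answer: $\frac{20653}{7} \approx 2950.4$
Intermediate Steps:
$C{\left(W \right)} = 1$
$I = \frac{3}{7}$ ($I = - \frac{4}{7} + 1 \cdot 1^{-1} = \left(-4\right) \frac{1}{7} + 1 \cdot 1 = - \frac{4}{7} + 1 = \frac{3}{7} \approx 0.42857$)
$R{\left(O \right)} = \frac{3}{7} + O$ ($R{\left(O \right)} = O + \frac{3}{7} = \frac{3}{7} + O$)
$\left(-1\right) 4 \left(-5\right) 148 + R{\left(-10 \right)} = \left(-1\right) 4 \left(-5\right) 148 + \left(\frac{3}{7} - 10\right) = \left(-4\right) \left(-5\right) 148 - \frac{67}{7} = 20 \cdot 148 - \frac{67}{7} = 2960 - \frac{67}{7} = \frac{20653}{7}$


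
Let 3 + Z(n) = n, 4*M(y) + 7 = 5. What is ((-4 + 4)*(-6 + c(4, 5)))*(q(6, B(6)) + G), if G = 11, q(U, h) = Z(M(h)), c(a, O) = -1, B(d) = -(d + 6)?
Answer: 0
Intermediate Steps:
M(y) = -½ (M(y) = -7/4 + (¼)*5 = -7/4 + 5/4 = -½)
Z(n) = -3 + n
B(d) = -6 - d (B(d) = -(6 + d) = -6 - d)
q(U, h) = -7/2 (q(U, h) = -3 - ½ = -7/2)
((-4 + 4)*(-6 + c(4, 5)))*(q(6, B(6)) + G) = ((-4 + 4)*(-6 - 1))*(-7/2 + 11) = (0*(-7))*(15/2) = 0*(15/2) = 0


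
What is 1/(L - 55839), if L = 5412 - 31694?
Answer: -1/82121 ≈ -1.2177e-5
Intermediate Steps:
L = -26282
1/(L - 55839) = 1/(-26282 - 55839) = 1/(-82121) = -1/82121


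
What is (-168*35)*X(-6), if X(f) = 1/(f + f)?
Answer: 490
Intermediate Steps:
X(f) = 1/(2*f)
(-168*35)*X(-6) = (-168*35)*((1/2)/(-6)) = -2940*(-1)/6 = -5880*(-1/12) = 490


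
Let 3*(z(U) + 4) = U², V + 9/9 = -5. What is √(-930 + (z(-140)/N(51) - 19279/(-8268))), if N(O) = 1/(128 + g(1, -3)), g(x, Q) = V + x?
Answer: √81119683869/318 ≈ 895.65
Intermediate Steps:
V = -6 (V = -1 - 5 = -6)
g(x, Q) = -6 + x
N(O) = 1/123 (N(O) = 1/(128 + (-6 + 1)) = 1/(128 - 5) = 1/123)
z(U) = -4 + U²/3
√(-930 + (z(-140)/N(51) - 19279/(-8268))) = √(-930 + ((-4 + (⅓)*(-140)²)/(1/123) - 19279/(-8268))) = √(-930 + ((-4 + (⅓)*19600)*123 - 19279*(-1/8268))) = √(-930 + ((-4 + 19600/3)*123 + 1483/636)) = √(-930 + ((19588/3)*123 + 1483/636)) = √(-930 + (803108 + 1483/636)) = √(-930 + 510778171/636) = √(510186691/636) = √81119683869/318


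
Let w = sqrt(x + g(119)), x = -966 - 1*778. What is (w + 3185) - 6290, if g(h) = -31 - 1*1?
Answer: -3105 + 4*I*sqrt(111) ≈ -3105.0 + 42.143*I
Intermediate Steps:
g(h) = -32 (g(h) = -31 - 1 = -32)
x = -1744 (x = -966 - 778 = -1744)
w = 4*I*sqrt(111) (w = sqrt(-1744 - 32) = sqrt(-1776) = 4*I*sqrt(111) ≈ 42.143*I)
(w + 3185) - 6290 = (4*I*sqrt(111) + 3185) - 6290 = (3185 + 4*I*sqrt(111)) - 6290 = -3105 + 4*I*sqrt(111)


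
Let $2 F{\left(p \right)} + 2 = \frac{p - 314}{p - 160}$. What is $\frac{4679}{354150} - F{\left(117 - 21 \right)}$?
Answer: $- \frac{7818647}{11332800} \approx -0.68991$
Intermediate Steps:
$F{\left(p \right)} = -1 + \frac{-314 + p}{2 \left(-160 + p\right)}$ ($F{\left(p \right)} = -1 + \frac{\left(p - 314\right) \frac{1}{p - 160}}{2} = -1 + \frac{\left(-314 + p\right) \frac{1}{-160 + p}}{2} = -1 + \frac{\frac{1}{-160 + p} \left(-314 + p\right)}{2} = -1 + \frac{-314 + p}{2 \left(-160 + p\right)}$)
$\frac{4679}{354150} - F{\left(117 - 21 \right)} = \frac{4679}{354150} - \frac{6 - \left(117 - 21\right)}{2 \left(-160 + \left(117 - 21\right)\right)} = 4679 \cdot \frac{1}{354150} - \frac{6 - \left(117 - 21\right)}{2 \left(-160 + \left(117 - 21\right)\right)} = \frac{4679}{354150} - \frac{6 - 96}{2 \left(-160 + 96\right)} = \frac{4679}{354150} - \frac{6 - 96}{2 \left(-64\right)} = \frac{4679}{354150} - \frac{1}{2} \left(- \frac{1}{64}\right) \left(-90\right) = \frac{4679}{354150} - \frac{45}{64} = - \frac{7818647}{11332800}$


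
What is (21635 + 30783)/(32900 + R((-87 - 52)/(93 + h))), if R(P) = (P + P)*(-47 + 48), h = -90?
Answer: 78627/49211 ≈ 1.5978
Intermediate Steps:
R(P) = 2*P (R(P) = (2*P)*1 = 2*P)
(21635 + 30783)/(32900 + R((-87 - 52)/(93 + h))) = (21635 + 30783)/(32900 + 2*((-87 - 52)/(93 - 90))) = 52418/(32900 + 2*(-139/3)) = 52418/(32900 - 278/3) = 52418/(98422/3) = 52418*(3/98422) = 78627/49211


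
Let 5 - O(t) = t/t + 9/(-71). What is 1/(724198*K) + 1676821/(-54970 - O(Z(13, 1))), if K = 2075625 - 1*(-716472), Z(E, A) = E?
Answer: -21884679509996601253/717483348250574598 ≈ -30.502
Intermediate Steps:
O(t) = 293/71 (O(t) = 5 - (t/t + 9/(-71)) = 5 - (1 + 9*(-1/71)) = 5 - (1 - 9/71) = 5 - 1*62/71 = 5 - 62/71 = 293/71)
K = 2792097 (K = 2075625 + 716472 = 2792097)
1/(724198*K) + 1676821/(-54970 - O(Z(13, 1))) = 1/(724198*2792097) + 1676821/(-54970 - 1*293/71) = (1/724198)*(1/2792097) + 1676821/(-54970 - 293/71) = 1/2022031063206 + 1676821/(-3903163/71) = 1/2022031063206 + 1676821*(-71/3903163) = 1/2022031063206 - 119054291/3903163 = -21884679509996601253/717483348250574598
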